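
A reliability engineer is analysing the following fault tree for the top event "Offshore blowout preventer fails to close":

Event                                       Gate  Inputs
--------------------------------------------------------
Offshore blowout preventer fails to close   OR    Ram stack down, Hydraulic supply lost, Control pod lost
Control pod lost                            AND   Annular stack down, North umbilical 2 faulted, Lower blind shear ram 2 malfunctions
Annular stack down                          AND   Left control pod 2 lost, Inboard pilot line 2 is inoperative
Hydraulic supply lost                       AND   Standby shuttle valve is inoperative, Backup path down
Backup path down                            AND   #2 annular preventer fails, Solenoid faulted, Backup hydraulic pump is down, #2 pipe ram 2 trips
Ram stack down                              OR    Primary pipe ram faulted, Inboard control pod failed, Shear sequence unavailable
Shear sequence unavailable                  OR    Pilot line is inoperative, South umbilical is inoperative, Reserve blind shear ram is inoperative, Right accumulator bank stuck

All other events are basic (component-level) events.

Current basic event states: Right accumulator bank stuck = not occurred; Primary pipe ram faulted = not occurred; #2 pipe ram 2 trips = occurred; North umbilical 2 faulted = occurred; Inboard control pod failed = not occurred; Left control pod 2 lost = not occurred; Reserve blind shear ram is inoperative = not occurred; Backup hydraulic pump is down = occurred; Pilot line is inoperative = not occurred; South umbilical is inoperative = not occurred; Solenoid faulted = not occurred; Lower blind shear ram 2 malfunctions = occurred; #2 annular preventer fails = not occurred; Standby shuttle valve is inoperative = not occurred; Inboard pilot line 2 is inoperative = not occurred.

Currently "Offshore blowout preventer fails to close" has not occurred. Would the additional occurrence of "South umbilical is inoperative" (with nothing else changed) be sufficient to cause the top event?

Counterfactual: set "South umbilical is inoperative" to occurred.
Shear sequence unavailable [OR]: Pilot line is inoperative=not, South umbilical is inoperative=occurs, Reserve blind shear ram is inoperative=not, Right accumulator bank stuck=not → at least one input occurs → occurs.
Ram stack down [OR]: Primary pipe ram faulted=not, Inboard control pod failed=not, Shear sequence unavailable=occurs → at least one input occurs → occurs.
Backup path down [AND]: #2 annular preventer fails=not, Solenoid faulted=not, Backup hydraulic pump is down=occurs, #2 pipe ram 2 trips=occurs → not all inputs occur → does not occur.
Hydraulic supply lost [AND]: Standby shuttle valve is inoperative=not, Backup path down=not → not all inputs occur → does not occur.
Annular stack down [AND]: Left control pod 2 lost=not, Inboard pilot line 2 is inoperative=not → not all inputs occur → does not occur.
Control pod lost [AND]: Annular stack down=not, North umbilical 2 faulted=occurs, Lower blind shear ram 2 malfunctions=occurs → not all inputs occur → does not occur.
Offshore blowout preventer fails to close [OR]: Ram stack down=occurs, Hydraulic supply lost=not, Control pod lost=not → at least one input occurs → occurs.

Yes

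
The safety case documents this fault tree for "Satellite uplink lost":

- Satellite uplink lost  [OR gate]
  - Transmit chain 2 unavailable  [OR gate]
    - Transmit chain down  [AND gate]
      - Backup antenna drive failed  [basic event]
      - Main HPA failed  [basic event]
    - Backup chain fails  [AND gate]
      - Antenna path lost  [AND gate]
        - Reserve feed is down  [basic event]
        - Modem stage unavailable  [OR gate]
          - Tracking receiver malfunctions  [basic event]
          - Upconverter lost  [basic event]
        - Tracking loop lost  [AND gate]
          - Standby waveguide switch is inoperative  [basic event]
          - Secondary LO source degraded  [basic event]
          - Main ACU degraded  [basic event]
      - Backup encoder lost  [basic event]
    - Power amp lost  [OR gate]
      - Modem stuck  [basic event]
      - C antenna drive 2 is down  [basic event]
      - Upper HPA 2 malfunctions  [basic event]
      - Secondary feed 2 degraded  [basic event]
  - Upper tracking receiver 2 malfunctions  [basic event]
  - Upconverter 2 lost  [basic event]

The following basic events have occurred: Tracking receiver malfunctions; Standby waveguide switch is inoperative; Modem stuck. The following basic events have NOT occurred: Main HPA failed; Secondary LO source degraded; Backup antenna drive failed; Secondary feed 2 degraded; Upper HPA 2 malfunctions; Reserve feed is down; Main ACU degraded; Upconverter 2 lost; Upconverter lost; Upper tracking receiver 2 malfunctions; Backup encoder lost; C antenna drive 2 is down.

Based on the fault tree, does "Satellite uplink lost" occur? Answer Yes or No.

Transmit chain down [AND]: Backup antenna drive failed=not, Main HPA failed=not → not all inputs occur → does not occur.
Modem stage unavailable [OR]: Tracking receiver malfunctions=occurs, Upconverter lost=not → at least one input occurs → occurs.
Tracking loop lost [AND]: Standby waveguide switch is inoperative=occurs, Secondary LO source degraded=not, Main ACU degraded=not → not all inputs occur → does not occur.
Antenna path lost [AND]: Reserve feed is down=not, Modem stage unavailable=occurs, Tracking loop lost=not → not all inputs occur → does not occur.
Backup chain fails [AND]: Antenna path lost=not, Backup encoder lost=not → not all inputs occur → does not occur.
Power amp lost [OR]: Modem stuck=occurs, C antenna drive 2 is down=not, Upper HPA 2 malfunctions=not, Secondary feed 2 degraded=not → at least one input occurs → occurs.
Transmit chain 2 unavailable [OR]: Transmit chain down=not, Backup chain fails=not, Power amp lost=occurs → at least one input occurs → occurs.
Satellite uplink lost [OR]: Transmit chain 2 unavailable=occurs, Upper tracking receiver 2 malfunctions=not, Upconverter 2 lost=not → at least one input occurs → occurs.

Yes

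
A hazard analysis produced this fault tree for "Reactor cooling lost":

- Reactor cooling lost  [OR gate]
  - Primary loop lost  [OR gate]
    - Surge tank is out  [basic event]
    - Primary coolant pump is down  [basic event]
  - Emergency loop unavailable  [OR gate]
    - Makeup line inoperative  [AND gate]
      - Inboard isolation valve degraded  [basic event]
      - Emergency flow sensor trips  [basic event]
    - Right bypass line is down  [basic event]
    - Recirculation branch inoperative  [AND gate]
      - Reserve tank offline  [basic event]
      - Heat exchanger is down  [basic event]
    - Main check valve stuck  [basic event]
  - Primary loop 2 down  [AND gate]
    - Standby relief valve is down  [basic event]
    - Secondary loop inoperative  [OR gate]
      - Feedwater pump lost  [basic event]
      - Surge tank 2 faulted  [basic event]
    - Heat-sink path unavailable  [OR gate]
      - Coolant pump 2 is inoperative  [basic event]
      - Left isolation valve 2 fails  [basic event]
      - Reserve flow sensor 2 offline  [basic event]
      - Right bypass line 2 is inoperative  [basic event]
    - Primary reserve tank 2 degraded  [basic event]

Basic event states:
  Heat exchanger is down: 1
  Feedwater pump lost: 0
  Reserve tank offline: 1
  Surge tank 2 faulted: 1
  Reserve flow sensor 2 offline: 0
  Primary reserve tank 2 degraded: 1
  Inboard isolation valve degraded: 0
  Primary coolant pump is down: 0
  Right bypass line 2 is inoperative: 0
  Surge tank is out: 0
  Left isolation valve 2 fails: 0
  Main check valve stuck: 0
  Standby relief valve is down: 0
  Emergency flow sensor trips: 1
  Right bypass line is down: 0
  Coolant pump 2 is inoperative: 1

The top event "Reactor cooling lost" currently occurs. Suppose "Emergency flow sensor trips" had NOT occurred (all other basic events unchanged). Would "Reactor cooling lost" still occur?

Counterfactual: set "Emergency flow sensor trips" to not occurred.
Primary loop lost [OR]: Surge tank is out=not, Primary coolant pump is down=not → no input occurs → does not occur.
Makeup line inoperative [AND]: Inboard isolation valve degraded=not, Emergency flow sensor trips=not → not all inputs occur → does not occur.
Recirculation branch inoperative [AND]: Reserve tank offline=occurs, Heat exchanger is down=occurs → all inputs occur → occurs.
Emergency loop unavailable [OR]: Makeup line inoperative=not, Right bypass line is down=not, Recirculation branch inoperative=occurs, Main check valve stuck=not → at least one input occurs → occurs.
Secondary loop inoperative [OR]: Feedwater pump lost=not, Surge tank 2 faulted=occurs → at least one input occurs → occurs.
Heat-sink path unavailable [OR]: Coolant pump 2 is inoperative=occurs, Left isolation valve 2 fails=not, Reserve flow sensor 2 offline=not, Right bypass line 2 is inoperative=not → at least one input occurs → occurs.
Primary loop 2 down [AND]: Standby relief valve is down=not, Secondary loop inoperative=occurs, Heat-sink path unavailable=occurs, Primary reserve tank 2 degraded=occurs → not all inputs occur → does not occur.
Reactor cooling lost [OR]: Primary loop lost=not, Emergency loop unavailable=occurs, Primary loop 2 down=not → at least one input occurs → occurs.

Yes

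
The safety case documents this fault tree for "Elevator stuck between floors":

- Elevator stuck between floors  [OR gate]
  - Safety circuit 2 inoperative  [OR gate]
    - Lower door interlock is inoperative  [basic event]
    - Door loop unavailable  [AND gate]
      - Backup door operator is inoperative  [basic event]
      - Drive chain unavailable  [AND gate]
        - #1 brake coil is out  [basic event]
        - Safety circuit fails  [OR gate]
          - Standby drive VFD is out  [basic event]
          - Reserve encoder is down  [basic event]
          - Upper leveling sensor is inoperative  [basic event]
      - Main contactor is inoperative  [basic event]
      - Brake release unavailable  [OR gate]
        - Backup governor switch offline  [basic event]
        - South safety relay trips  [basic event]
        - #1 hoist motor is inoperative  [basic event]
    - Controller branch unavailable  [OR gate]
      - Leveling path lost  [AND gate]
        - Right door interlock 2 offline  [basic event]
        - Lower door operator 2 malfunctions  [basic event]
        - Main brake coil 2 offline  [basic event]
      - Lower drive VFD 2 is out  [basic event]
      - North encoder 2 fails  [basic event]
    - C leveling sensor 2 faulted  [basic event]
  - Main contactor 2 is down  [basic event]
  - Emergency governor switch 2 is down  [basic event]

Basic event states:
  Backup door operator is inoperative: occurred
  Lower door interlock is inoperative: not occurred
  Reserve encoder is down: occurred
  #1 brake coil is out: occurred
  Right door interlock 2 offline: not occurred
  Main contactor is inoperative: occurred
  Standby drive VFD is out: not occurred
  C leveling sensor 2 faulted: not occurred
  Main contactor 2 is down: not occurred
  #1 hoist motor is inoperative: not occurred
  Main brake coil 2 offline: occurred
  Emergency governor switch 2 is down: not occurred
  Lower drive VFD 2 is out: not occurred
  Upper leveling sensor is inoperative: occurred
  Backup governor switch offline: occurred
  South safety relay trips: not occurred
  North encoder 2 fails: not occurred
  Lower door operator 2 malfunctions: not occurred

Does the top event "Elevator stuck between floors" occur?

Yes

Safety circuit fails [OR]: Standby drive VFD is out=not, Reserve encoder is down=occurs, Upper leveling sensor is inoperative=occurs → at least one input occurs → occurs.
Drive chain unavailable [AND]: #1 brake coil is out=occurs, Safety circuit fails=occurs → all inputs occur → occurs.
Brake release unavailable [OR]: Backup governor switch offline=occurs, South safety relay trips=not, #1 hoist motor is inoperative=not → at least one input occurs → occurs.
Door loop unavailable [AND]: Backup door operator is inoperative=occurs, Drive chain unavailable=occurs, Main contactor is inoperative=occurs, Brake release unavailable=occurs → all inputs occur → occurs.
Leveling path lost [AND]: Right door interlock 2 offline=not, Lower door operator 2 malfunctions=not, Main brake coil 2 offline=occurs → not all inputs occur → does not occur.
Controller branch unavailable [OR]: Leveling path lost=not, Lower drive VFD 2 is out=not, North encoder 2 fails=not → no input occurs → does not occur.
Safety circuit 2 inoperative [OR]: Lower door interlock is inoperative=not, Door loop unavailable=occurs, Controller branch unavailable=not, C leveling sensor 2 faulted=not → at least one input occurs → occurs.
Elevator stuck between floors [OR]: Safety circuit 2 inoperative=occurs, Main contactor 2 is down=not, Emergency governor switch 2 is down=not → at least one input occurs → occurs.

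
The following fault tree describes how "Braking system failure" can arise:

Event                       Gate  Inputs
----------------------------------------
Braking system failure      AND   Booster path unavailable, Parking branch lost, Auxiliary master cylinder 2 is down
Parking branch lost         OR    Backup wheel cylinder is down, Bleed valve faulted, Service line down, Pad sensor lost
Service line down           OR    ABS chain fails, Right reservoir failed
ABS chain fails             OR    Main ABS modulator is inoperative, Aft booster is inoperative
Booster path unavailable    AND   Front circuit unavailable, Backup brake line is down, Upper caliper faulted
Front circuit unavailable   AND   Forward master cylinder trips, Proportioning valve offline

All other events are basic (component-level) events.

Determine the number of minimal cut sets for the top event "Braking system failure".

Front circuit unavailable [AND]: one cut set from each child combined → 1 × 1 = 1 cut set(s).
Booster path unavailable [AND]: one cut set from each child combined → 1 × 1 × 1 = 1 cut set(s).
ABS chain fails [OR]: union of children's cut sets → 2 cut set(s).
Service line down [OR]: union of children's cut sets → 3 cut set(s).
Parking branch lost [OR]: union of children's cut sets → 6 cut set(s).
Braking system failure [AND]: one cut set from each child combined → 1 × 6 × 1 = 6 cut set(s).
Minimal cut sets: {Auxiliary master cylinder 2 is down, Backup brake line is down, Backup wheel cylinder is down, Forward master cylinder trips, Proportioning valve offline, Upper caliper faulted}; {Auxiliary master cylinder 2 is down, Backup brake line is down, Bleed valve faulted, Forward master cylinder trips, Proportioning valve offline, Upper caliper faulted}; {Auxiliary master cylinder 2 is down, Backup brake line is down, Forward master cylinder trips, Main ABS modulator is inoperative, Proportioning valve offline, Upper caliper faulted}; {Aft booster is inoperative, Auxiliary master cylinder 2 is down, Backup brake line is down, Forward master cylinder trips, Proportioning valve offline, Upper caliper faulted}; {Auxiliary master cylinder 2 is down, Backup brake line is down, Forward master cylinder trips, Proportioning valve offline, Right reservoir failed, Upper caliper faulted}; {Auxiliary master cylinder 2 is down, Backup brake line is down, Forward master cylinder trips, Pad sensor lost, Proportioning valve offline, Upper caliper faulted}.

6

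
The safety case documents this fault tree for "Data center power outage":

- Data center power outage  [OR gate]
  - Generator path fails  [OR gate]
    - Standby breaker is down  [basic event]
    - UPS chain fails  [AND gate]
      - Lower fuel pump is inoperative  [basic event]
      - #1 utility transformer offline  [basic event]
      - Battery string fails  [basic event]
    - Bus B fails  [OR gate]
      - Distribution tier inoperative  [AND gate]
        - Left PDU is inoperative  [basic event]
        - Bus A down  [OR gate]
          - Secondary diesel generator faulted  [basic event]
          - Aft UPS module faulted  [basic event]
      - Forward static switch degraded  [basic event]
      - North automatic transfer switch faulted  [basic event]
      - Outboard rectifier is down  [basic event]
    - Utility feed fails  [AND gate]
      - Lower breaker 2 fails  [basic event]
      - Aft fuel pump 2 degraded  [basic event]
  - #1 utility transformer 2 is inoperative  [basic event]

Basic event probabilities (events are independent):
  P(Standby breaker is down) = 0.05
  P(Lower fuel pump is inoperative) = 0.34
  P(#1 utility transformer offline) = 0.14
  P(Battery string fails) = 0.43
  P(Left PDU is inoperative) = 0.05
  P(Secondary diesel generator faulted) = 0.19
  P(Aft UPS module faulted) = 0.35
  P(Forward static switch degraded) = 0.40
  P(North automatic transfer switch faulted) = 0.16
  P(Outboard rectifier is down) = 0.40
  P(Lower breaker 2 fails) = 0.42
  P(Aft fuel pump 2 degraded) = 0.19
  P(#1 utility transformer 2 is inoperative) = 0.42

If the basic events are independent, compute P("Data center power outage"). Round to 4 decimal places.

0.8534

P(UPS chain fails) [AND] = 0.34 × 0.14 × 0.43 = 0.020468
P(Bus A down) [OR] = 1 − (1−0.19) × (1−0.35) = 0.473500
P(Distribution tier inoperative) [AND] = 0.05 × 0.473500 = 0.023675
P(Bus B fails) [OR] = 1 − (1−0.023675) × (1−0.40) × (1−0.16) × (1−0.40) = 0.704759
P(Utility feed fails) [AND] = 0.42 × 0.19 = 0.079800
P(Generator path fails) [OR] = 1 − (1−0.05) × (1−0.020468) × (1−0.704759) × (1−0.079800) = 0.747186
P(Data center power outage) [OR] = 1 − (1−0.747186) × (1−0.42) = 0.853368
Rounded to 4 decimal places: P(Data center power outage) ≈ 0.8534.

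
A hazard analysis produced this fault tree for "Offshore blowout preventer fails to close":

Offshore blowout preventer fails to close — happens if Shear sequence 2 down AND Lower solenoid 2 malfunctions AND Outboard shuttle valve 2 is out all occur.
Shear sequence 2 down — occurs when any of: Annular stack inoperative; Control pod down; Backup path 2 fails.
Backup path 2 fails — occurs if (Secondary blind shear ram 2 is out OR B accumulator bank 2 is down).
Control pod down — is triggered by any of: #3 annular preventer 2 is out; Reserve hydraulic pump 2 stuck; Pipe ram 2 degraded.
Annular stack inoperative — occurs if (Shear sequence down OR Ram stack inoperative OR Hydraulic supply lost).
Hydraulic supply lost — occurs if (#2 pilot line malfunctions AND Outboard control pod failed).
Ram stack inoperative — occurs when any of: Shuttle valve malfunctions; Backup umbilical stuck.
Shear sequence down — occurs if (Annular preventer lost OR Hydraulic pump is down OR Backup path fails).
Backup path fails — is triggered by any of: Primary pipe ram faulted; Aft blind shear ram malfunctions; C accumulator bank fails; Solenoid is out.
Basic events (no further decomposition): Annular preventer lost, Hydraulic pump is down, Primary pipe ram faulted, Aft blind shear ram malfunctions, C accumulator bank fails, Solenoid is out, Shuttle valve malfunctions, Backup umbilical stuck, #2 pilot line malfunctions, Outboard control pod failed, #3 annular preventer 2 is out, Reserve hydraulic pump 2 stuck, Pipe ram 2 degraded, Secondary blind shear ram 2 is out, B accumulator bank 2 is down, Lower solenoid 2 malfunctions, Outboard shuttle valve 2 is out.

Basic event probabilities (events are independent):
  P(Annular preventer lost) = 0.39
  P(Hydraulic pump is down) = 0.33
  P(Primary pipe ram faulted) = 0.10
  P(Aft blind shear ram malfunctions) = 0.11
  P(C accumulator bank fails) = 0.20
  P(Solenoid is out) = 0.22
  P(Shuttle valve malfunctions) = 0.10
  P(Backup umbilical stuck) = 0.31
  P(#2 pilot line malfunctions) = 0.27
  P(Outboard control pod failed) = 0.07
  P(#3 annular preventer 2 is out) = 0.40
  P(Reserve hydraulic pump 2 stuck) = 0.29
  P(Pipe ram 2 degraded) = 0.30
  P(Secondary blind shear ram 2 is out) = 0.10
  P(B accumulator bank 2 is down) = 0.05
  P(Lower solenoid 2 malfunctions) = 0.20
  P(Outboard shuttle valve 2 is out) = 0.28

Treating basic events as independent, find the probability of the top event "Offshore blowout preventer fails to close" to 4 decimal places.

P(Backup path fails) [OR] = 1 − (1−0.10) × (1−0.11) × (1−0.20) × (1−0.22) = 0.500176
P(Shear sequence down) [OR] = 1 − (1−0.39) × (1−0.33) × (1−0.500176) = 0.795722
P(Ram stack inoperative) [OR] = 1 − (1−0.10) × (1−0.31) = 0.379000
P(Hydraulic supply lost) [AND] = 0.27 × 0.07 = 0.018900
P(Annular stack inoperative) [OR] = 1 − (1−0.795722) × (1−0.379000) × (1−0.018900) = 0.875541
P(Control pod down) [OR] = 1 − (1−0.40) × (1−0.29) × (1−0.30) = 0.701800
P(Backup path 2 fails) [OR] = 1 − (1−0.10) × (1−0.05) = 0.145000
P(Shear sequence 2 down) [OR] = 1 − (1−0.875541) × (1−0.701800) × (1−0.145000) = 0.968268
P(Offshore blowout preventer fails to close) [AND] = 0.968268 × 0.20 × 0.28 = 0.054223
Rounded to 4 decimal places: P(Offshore blowout preventer fails to close) ≈ 0.0542.

0.0542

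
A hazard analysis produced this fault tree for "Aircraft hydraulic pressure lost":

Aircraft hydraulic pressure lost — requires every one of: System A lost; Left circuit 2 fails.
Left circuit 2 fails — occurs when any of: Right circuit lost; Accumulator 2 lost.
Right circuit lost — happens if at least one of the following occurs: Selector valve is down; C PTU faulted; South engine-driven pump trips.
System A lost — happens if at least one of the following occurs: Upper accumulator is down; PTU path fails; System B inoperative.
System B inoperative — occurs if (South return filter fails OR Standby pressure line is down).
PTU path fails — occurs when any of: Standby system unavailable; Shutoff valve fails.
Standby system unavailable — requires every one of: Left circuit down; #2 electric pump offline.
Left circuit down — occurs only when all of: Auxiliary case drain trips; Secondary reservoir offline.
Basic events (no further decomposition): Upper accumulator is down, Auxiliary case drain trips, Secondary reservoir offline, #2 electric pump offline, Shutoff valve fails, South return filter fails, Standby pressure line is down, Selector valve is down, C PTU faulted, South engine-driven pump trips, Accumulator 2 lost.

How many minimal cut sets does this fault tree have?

20

Left circuit down [AND]: one cut set from each child combined → 1 × 1 = 1 cut set(s).
Standby system unavailable [AND]: one cut set from each child combined → 1 × 1 = 1 cut set(s).
PTU path fails [OR]: union of children's cut sets → 2 cut set(s).
System B inoperative [OR]: union of children's cut sets → 2 cut set(s).
System A lost [OR]: union of children's cut sets → 5 cut set(s).
Right circuit lost [OR]: union of children's cut sets → 3 cut set(s).
Left circuit 2 fails [OR]: union of children's cut sets → 4 cut set(s).
Aircraft hydraulic pressure lost [AND]: one cut set from each child combined → 5 × 4 = 20 cut set(s).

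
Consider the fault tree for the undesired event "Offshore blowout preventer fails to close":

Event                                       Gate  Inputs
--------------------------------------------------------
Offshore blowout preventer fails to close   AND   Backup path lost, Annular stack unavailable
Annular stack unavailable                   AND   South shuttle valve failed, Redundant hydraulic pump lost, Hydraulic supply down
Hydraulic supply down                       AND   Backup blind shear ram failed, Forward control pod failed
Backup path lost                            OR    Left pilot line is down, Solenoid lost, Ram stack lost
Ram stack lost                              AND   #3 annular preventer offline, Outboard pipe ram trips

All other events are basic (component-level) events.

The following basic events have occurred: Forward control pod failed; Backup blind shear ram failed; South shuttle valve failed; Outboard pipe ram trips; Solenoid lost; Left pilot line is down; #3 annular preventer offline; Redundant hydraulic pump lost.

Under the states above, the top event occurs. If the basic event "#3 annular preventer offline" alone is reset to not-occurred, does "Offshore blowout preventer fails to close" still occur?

Counterfactual: set "#3 annular preventer offline" to not occurred.
Ram stack lost [AND]: #3 annular preventer offline=not, Outboard pipe ram trips=occurs → not all inputs occur → does not occur.
Backup path lost [OR]: Left pilot line is down=occurs, Solenoid lost=occurs, Ram stack lost=not → at least one input occurs → occurs.
Hydraulic supply down [AND]: Backup blind shear ram failed=occurs, Forward control pod failed=occurs → all inputs occur → occurs.
Annular stack unavailable [AND]: South shuttle valve failed=occurs, Redundant hydraulic pump lost=occurs, Hydraulic supply down=occurs → all inputs occur → occurs.
Offshore blowout preventer fails to close [AND]: Backup path lost=occurs, Annular stack unavailable=occurs → all inputs occur → occurs.

Yes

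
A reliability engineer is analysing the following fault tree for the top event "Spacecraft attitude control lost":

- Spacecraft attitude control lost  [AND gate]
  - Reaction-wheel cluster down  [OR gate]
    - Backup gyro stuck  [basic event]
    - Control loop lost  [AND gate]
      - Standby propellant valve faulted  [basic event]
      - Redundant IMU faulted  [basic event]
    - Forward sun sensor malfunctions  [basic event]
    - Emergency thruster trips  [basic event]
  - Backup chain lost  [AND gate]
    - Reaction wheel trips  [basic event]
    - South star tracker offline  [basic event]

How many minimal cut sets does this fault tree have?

Control loop lost [AND]: one cut set from each child combined → 1 × 1 = 1 cut set(s).
Reaction-wheel cluster down [OR]: union of children's cut sets → 4 cut set(s).
Backup chain lost [AND]: one cut set from each child combined → 1 × 1 = 1 cut set(s).
Spacecraft attitude control lost [AND]: one cut set from each child combined → 4 × 1 = 4 cut set(s).
Minimal cut sets: {Backup gyro stuck, Reaction wheel trips, South star tracker offline}; {Reaction wheel trips, Redundant IMU faulted, South star tracker offline, Standby propellant valve faulted}; {Forward sun sensor malfunctions, Reaction wheel trips, South star tracker offline}; {Emergency thruster trips, Reaction wheel trips, South star tracker offline}.

4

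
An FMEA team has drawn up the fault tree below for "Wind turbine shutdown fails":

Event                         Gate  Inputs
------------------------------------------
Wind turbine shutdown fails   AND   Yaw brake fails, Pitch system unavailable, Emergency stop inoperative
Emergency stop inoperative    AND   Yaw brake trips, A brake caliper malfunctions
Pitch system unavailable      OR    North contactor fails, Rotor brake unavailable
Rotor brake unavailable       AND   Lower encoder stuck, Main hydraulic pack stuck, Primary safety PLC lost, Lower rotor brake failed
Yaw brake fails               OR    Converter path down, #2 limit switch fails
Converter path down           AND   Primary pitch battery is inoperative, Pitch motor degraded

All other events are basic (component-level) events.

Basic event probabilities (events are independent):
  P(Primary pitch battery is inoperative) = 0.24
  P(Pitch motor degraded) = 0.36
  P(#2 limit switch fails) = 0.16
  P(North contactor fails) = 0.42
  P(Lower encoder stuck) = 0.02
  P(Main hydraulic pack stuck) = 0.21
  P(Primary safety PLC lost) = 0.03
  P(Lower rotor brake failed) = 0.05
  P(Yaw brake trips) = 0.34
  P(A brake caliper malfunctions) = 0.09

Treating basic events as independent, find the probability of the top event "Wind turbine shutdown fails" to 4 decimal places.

P(Converter path down) [AND] = 0.24 × 0.36 = 0.086400
P(Yaw brake fails) [OR] = 1 − (1−0.086400) × (1−0.16) = 0.232576
P(Rotor brake unavailable) [AND] = 0.02 × 0.21 × 0.03 × 0.05 = 0.000006
P(Pitch system unavailable) [OR] = 1 − (1−0.42) × (1−0.000006) = 0.420003
P(Emergency stop inoperative) [AND] = 0.34 × 0.09 = 0.030600
P(Wind turbine shutdown fails) [AND] = 0.232576 × 0.420003 × 0.030600 = 0.002989
Rounded to 4 decimal places: P(Wind turbine shutdown fails) ≈ 0.0030.

0.0030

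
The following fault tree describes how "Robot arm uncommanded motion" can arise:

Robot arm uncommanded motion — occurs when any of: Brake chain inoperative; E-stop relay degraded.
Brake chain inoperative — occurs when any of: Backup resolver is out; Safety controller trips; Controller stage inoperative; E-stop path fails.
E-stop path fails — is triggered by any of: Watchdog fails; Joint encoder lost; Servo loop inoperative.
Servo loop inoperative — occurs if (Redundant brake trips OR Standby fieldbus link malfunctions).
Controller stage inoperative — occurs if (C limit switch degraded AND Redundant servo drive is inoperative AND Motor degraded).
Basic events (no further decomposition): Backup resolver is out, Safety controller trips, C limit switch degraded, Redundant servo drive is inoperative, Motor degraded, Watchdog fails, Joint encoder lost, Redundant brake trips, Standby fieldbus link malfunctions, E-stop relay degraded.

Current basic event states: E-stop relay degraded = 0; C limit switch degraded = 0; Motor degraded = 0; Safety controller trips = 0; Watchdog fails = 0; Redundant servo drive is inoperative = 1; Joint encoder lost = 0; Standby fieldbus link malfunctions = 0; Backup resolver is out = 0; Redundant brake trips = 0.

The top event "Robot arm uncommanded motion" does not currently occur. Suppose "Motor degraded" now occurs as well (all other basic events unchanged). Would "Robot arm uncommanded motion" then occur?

No

Counterfactual: set "Motor degraded" to occurred.
Controller stage inoperative [AND]: C limit switch degraded=not, Redundant servo drive is inoperative=occurs, Motor degraded=occurs → not all inputs occur → does not occur.
Servo loop inoperative [OR]: Redundant brake trips=not, Standby fieldbus link malfunctions=not → no input occurs → does not occur.
E-stop path fails [OR]: Watchdog fails=not, Joint encoder lost=not, Servo loop inoperative=not → no input occurs → does not occur.
Brake chain inoperative [OR]: Backup resolver is out=not, Safety controller trips=not, Controller stage inoperative=not, E-stop path fails=not → no input occurs → does not occur.
Robot arm uncommanded motion [OR]: Brake chain inoperative=not, E-stop relay degraded=not → no input occurs → does not occur.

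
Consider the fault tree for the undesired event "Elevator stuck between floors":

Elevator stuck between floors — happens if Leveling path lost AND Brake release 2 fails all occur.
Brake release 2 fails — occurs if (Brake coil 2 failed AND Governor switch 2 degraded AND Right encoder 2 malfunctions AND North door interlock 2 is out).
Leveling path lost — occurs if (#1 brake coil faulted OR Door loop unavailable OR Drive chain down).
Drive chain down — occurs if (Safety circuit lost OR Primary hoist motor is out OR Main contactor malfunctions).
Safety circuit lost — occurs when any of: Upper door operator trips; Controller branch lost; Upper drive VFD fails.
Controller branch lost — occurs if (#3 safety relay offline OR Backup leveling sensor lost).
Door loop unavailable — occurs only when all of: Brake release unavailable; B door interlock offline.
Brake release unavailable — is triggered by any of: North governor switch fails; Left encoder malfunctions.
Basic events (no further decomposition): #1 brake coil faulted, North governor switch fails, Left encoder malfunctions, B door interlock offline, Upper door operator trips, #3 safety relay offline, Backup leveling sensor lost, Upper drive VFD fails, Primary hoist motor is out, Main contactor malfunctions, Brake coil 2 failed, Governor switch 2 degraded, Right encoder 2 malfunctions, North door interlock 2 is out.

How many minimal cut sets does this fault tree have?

Brake release unavailable [OR]: union of children's cut sets → 2 cut set(s).
Door loop unavailable [AND]: one cut set from each child combined → 2 × 1 = 2 cut set(s).
Controller branch lost [OR]: union of children's cut sets → 2 cut set(s).
Safety circuit lost [OR]: union of children's cut sets → 4 cut set(s).
Drive chain down [OR]: union of children's cut sets → 6 cut set(s).
Leveling path lost [OR]: union of children's cut sets → 9 cut set(s).
Brake release 2 fails [AND]: one cut set from each child combined → 1 × 1 × 1 × 1 = 1 cut set(s).
Elevator stuck between floors [AND]: one cut set from each child combined → 9 × 1 = 9 cut set(s).
Minimal cut sets: {#1 brake coil faulted, Brake coil 2 failed, Governor switch 2 degraded, North door interlock 2 is out, Right encoder 2 malfunctions}; {B door interlock offline, Brake coil 2 failed, Governor switch 2 degraded, North door interlock 2 is out, North governor switch fails, Right encoder 2 malfunctions}; {B door interlock offline, Brake coil 2 failed, Governor switch 2 degraded, Left encoder malfunctions, North door interlock 2 is out, Right encoder 2 malfunctions}; {Brake coil 2 failed, Governor switch 2 degraded, North door interlock 2 is out, Right encoder 2 malfunctions, Upper door operator trips}; {#3 safety relay offline, Brake coil 2 failed, Governor switch 2 degraded, North door interlock 2 is out, Right encoder 2 malfunctions}; {Backup leveling sensor lost, Brake coil 2 failed, Governor switch 2 degraded, North door interlock 2 is out, Right encoder 2 malfunctions}; {Brake coil 2 failed, Governor switch 2 degraded, North door interlock 2 is out, Right encoder 2 malfunctions, Upper drive VFD fails}; {Brake coil 2 failed, Governor switch 2 degraded, North door interlock 2 is out, Primary hoist motor is out, Right encoder 2 malfunctions}; {Brake coil 2 failed, Governor switch 2 degraded, Main contactor malfunctions, North door interlock 2 is out, Right encoder 2 malfunctions}.

9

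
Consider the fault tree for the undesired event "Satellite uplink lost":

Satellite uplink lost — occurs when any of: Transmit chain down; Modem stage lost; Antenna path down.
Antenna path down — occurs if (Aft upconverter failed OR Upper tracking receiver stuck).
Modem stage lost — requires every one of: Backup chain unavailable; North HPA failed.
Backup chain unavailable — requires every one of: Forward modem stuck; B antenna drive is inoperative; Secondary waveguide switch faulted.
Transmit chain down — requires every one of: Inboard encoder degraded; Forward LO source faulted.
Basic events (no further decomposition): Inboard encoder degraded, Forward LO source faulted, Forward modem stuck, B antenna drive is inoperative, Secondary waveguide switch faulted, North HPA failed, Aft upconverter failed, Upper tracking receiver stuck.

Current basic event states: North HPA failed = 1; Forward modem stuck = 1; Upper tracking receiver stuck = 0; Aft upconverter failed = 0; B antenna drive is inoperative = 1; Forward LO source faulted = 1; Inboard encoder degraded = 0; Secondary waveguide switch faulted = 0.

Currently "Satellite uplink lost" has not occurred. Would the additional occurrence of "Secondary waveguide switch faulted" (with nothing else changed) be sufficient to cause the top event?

Yes

Counterfactual: set "Secondary waveguide switch faulted" to occurred.
Transmit chain down [AND]: Inboard encoder degraded=not, Forward LO source faulted=occurs → not all inputs occur → does not occur.
Backup chain unavailable [AND]: Forward modem stuck=occurs, B antenna drive is inoperative=occurs, Secondary waveguide switch faulted=occurs → all inputs occur → occurs.
Modem stage lost [AND]: Backup chain unavailable=occurs, North HPA failed=occurs → all inputs occur → occurs.
Antenna path down [OR]: Aft upconverter failed=not, Upper tracking receiver stuck=not → no input occurs → does not occur.
Satellite uplink lost [OR]: Transmit chain down=not, Modem stage lost=occurs, Antenna path down=not → at least one input occurs → occurs.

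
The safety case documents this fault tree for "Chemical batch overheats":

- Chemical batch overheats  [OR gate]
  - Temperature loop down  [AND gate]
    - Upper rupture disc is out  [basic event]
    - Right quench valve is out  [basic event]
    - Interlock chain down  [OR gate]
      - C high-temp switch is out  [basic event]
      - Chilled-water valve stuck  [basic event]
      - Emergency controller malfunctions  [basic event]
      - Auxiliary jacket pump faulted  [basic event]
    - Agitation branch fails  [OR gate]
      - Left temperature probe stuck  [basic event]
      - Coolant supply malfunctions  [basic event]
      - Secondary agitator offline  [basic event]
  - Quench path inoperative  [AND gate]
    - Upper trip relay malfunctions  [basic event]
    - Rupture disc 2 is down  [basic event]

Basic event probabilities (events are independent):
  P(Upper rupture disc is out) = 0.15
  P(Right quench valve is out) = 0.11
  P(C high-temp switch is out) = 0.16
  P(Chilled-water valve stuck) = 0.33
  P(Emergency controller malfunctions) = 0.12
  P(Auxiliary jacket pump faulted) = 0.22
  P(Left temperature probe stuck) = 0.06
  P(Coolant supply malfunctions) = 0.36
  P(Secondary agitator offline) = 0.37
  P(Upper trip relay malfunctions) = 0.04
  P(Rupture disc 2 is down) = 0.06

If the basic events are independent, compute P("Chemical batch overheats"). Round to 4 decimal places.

P(Interlock chain down) [OR] = 1 − (1−0.16) × (1−0.33) × (1−0.12) × (1−0.22) = 0.613694
P(Agitation branch fails) [OR] = 1 − (1−0.06) × (1−0.36) × (1−0.37) = 0.620992
P(Temperature loop down) [AND] = 0.15 × 0.11 × 0.613694 × 0.620992 = 0.006288
P(Quench path inoperative) [AND] = 0.04 × 0.06 = 0.002400
P(Chemical batch overheats) [OR] = 1 − (1−0.006288) × (1−0.002400) = 0.008673
Rounded to 4 decimal places: P(Chemical batch overheats) ≈ 0.0087.

0.0087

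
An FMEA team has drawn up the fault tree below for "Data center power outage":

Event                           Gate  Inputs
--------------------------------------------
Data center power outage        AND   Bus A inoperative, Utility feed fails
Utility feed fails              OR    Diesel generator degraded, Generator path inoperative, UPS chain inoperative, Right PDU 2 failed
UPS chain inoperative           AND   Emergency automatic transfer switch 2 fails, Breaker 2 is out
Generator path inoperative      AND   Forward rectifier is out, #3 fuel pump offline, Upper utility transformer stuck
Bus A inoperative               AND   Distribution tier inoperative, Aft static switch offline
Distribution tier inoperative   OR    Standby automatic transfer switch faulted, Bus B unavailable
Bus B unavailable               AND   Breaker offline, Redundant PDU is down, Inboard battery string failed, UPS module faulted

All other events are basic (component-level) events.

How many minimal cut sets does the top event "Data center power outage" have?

Bus B unavailable [AND]: one cut set from each child combined → 1 × 1 × 1 × 1 = 1 cut set(s).
Distribution tier inoperative [OR]: union of children's cut sets → 2 cut set(s).
Bus A inoperative [AND]: one cut set from each child combined → 2 × 1 = 2 cut set(s).
Generator path inoperative [AND]: one cut set from each child combined → 1 × 1 × 1 = 1 cut set(s).
UPS chain inoperative [AND]: one cut set from each child combined → 1 × 1 = 1 cut set(s).
Utility feed fails [OR]: union of children's cut sets → 4 cut set(s).
Data center power outage [AND]: one cut set from each child combined → 2 × 4 = 8 cut set(s).
Minimal cut sets: {Aft static switch offline, Diesel generator degraded, Standby automatic transfer switch faulted}; {#3 fuel pump offline, Aft static switch offline, Forward rectifier is out, Standby automatic transfer switch faulted, Upper utility transformer stuck}; {Aft static switch offline, Breaker 2 is out, Emergency automatic transfer switch 2 fails, Standby automatic transfer switch faulted}; {Aft static switch offline, Right PDU 2 failed, Standby automatic transfer switch faulted}; {Aft static switch offline, Breaker offline, Diesel generator degraded, Inboard battery string failed, Redundant PDU is down, UPS module faulted}; {#3 fuel pump offline, Aft static switch offline, Breaker offline, Forward rectifier is out, Inboard battery string failed, Redundant PDU is down, UPS module faulted, Upper utility transformer stuck}; {Aft static switch offline, Breaker 2 is out, Breaker offline, Emergency automatic transfer switch 2 fails, Inboard battery string failed, Redundant PDU is down, UPS module faulted}; {Aft static switch offline, Breaker offline, Inboard battery string failed, Redundant PDU is down, Right PDU 2 failed, UPS module faulted}.

8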